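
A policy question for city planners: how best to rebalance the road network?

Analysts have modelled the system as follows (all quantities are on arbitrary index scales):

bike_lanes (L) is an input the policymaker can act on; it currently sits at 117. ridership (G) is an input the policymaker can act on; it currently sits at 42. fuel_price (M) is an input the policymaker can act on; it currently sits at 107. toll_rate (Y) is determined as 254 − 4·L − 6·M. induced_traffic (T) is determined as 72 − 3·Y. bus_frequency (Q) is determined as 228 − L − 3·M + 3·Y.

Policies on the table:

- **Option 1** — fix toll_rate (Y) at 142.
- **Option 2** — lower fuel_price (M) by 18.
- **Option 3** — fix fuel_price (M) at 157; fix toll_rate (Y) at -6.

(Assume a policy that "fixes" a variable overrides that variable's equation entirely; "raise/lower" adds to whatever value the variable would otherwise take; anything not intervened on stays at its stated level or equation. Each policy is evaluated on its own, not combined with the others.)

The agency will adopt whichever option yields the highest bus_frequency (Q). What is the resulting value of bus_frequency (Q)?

Option 1 (Y := 142):
  L = 117
  M = 107
  Y = 142
  Q = 228 − 117 − 3·107 + 3·142 = 216
Option 2 (M − 18):
  L = 117
  M = 107 − 18 = 89
  Y = 254 − 4·117 − 6·89 = -748
  Q = 228 − 117 − 3·89 + 3·(-748) = -2400
Option 3 (M := 157, Y := -6):
  L = 117
  M = 157
  Y = -6
  Q = 228 − 117 − 3·157 + 3·(-6) = -378
Comparing — Option 1: Q=216, Option 2: Q=-2400, Option 3: Q=-378. Highest is 216 (Option 1).

216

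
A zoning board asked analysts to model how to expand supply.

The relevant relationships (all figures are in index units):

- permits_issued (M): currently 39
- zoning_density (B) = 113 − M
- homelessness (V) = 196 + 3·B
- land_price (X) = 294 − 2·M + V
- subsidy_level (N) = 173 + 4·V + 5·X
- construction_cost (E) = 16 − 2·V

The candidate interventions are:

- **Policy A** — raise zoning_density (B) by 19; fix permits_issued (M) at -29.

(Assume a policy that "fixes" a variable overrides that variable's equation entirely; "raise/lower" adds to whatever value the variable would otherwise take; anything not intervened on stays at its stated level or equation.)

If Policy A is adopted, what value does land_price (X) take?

Policy A (B + 19, M := -29):
  M = -29
  B = 113 − (-29) (+19 from intervention) = 161
  V = 196 + 3·161 = 679
  X = 294 − 2·(-29) + 679 = 1031

1031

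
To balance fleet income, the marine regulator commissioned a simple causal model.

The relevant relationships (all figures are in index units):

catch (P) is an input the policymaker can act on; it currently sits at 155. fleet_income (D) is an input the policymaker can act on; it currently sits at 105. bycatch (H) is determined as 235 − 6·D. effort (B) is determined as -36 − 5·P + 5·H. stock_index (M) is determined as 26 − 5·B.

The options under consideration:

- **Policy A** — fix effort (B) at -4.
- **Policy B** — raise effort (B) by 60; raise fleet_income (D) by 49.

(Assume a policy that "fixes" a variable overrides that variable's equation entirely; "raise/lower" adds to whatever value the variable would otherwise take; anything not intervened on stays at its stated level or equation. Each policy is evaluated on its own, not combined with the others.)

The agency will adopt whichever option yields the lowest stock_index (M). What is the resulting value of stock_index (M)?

Policy A (B := -4):
  P = 155
  D = 105
  H = 235 − 6·105 = -395
  B = -4
  M = 26 − 5·(-4) = 46
Policy B (B + 60, D + 49):
  P = 155
  D = 105 + 49 = 154
  H = 235 − 6·154 = -689
  B = -36 − 5·155 + 5·(-689) (+60 from intervention) = -4196
  M = 26 − 5·(-4196) = 21006
Comparing — Policy A: M=46, Policy B: M=21006. Lowest is 46 (Policy A).

46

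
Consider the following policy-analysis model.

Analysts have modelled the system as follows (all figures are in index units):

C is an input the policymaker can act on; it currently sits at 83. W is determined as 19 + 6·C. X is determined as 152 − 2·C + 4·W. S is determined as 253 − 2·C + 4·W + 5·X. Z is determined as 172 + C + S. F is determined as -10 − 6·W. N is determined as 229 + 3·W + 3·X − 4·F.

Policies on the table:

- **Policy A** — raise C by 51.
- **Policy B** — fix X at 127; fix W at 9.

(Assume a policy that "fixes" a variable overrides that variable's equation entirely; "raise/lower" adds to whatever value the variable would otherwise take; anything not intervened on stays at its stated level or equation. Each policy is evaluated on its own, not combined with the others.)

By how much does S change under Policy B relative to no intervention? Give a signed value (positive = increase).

-11667

Baseline:
  C = 83
  W = 19 + 6·83 = 517
  X = 152 − 2·83 + 4·517 = 2054
  S = 253 − 2·83 + 4·517 + 5·2054 = 12425
Policy B (X := 127, W := 9):
  C = 83
  W = 9
  X = 127
  S = 253 − 2·83 + 4·9 + 5·127 = 758
Change in S: 758 − 12425 = -11667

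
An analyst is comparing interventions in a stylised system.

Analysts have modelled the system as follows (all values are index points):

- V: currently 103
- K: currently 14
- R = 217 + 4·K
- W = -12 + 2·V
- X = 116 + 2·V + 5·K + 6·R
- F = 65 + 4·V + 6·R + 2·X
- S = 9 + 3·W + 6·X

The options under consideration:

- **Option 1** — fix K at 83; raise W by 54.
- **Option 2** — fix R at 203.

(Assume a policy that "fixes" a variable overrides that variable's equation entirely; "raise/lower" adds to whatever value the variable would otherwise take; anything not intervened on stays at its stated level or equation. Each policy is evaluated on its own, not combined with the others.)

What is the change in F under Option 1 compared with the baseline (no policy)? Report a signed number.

5658

Baseline:
  V = 103
  K = 14
  R = 217 + 4·14 = 273
  X = 116 + 2·103 + 5·14 + 6·273 = 2030
  F = 65 + 4·103 + 6·273 + 2·2030 = 6175
Option 1 (K := 83, W + 54):
  V = 103
  K = 83
  R = 217 + 4·83 = 549
  X = 116 + 2·103 + 5·83 + 6·549 = 4031
  F = 65 + 4·103 + 6·549 + 2·4031 = 11833
Change in F: 11833 − 6175 = 5658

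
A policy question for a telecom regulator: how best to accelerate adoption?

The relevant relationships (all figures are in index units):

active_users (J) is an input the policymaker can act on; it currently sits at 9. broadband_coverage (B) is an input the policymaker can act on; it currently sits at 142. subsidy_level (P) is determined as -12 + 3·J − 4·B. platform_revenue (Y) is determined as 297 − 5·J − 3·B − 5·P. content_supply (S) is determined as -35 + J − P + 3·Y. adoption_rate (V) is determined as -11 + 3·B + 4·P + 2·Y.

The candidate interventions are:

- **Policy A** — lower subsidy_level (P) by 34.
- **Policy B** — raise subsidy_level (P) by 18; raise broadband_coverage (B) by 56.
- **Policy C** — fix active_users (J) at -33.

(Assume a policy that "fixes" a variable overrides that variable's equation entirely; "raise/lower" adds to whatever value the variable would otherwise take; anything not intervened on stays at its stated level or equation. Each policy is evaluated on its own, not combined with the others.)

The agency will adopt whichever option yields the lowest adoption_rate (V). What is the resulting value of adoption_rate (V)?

3589

Policy A (P − 34):
  J = 9
  B = 142
  P = -12 + 3·9 − 4·142 (−34 from intervention) = -587
  Y = 297 − 5·9 − 3·142 − 5·(-587) = 2761
  V = -11 + 3·142 + 4·(-587) + 2·2761 = 3589
Policy B (P + 18, B + 56):
  J = 9
  B = 142 + 56 = 198
  P = -12 + 3·9 − 4·198 (+18 from intervention) = -759
  Y = 297 − 5·9 − 3·198 − 5·(-759) = 3453
  V = -11 + 3·198 + 4·(-759) + 2·3453 = 4453
Policy C (J := -33):
  J = -33
  B = 142
  P = -12 + 3·(-33) − 4·142 = -679
  Y = 297 − 5·(-33) − 3·142 − 5·(-679) = 3431
  V = -11 + 3·142 + 4·(-679) + 2·3431 = 4561
Comparing — Policy A: V=3589, Policy B: V=4453, Policy C: V=4561. Lowest is 3589 (Policy A).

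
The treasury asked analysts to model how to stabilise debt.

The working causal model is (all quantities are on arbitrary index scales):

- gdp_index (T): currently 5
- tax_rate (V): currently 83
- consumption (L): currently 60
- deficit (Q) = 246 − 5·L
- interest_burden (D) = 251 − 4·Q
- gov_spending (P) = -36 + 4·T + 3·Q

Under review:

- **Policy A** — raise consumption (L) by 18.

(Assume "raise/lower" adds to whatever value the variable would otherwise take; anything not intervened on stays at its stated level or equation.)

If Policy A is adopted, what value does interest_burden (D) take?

Policy A (L + 18):
  L = 60 + 18 = 78
  Q = 246 − 5·78 = -144
  D = 251 − 4·(-144) = 827

827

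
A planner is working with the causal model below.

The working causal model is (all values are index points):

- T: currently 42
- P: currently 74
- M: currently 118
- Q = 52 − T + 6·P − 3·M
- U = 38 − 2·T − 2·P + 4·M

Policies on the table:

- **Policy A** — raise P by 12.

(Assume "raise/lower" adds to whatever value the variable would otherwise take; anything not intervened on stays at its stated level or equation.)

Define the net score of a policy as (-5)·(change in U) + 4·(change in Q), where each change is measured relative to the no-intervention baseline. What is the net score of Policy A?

408

Baseline:
  T = 42
  P = 74
  M = 118
  Q = 52 − 42 + 6·74 − 3·118 = 100
  U = 38 − 2·42 − 2·74 + 4·118 = 278
Policy A (P + 12):
  T = 42
  P = 74 + 12 = 86
  M = 118
  Q = 52 − 42 + 6·86 − 3·118 = 172
  U = 38 − 2·42 − 2·86 + 4·118 = 254
ΔU = 254 − 278 = -24; ΔQ = 172 − 100 = 72
Score = (-5)·(-24) + 4·72 = 408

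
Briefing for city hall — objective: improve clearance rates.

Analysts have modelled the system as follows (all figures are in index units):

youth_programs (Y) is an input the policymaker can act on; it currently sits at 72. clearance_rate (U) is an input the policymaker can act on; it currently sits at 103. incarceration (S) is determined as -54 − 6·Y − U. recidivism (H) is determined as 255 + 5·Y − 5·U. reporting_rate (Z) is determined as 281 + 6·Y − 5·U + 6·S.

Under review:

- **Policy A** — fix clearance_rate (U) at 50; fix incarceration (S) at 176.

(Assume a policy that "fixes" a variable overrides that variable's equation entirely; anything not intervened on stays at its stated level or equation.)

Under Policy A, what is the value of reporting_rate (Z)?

Policy A (U := 50, S := 176):
  Y = 72
  U = 50
  S = 176
  Z = 281 + 6·72 − 5·50 + 6·176 = 1519

1519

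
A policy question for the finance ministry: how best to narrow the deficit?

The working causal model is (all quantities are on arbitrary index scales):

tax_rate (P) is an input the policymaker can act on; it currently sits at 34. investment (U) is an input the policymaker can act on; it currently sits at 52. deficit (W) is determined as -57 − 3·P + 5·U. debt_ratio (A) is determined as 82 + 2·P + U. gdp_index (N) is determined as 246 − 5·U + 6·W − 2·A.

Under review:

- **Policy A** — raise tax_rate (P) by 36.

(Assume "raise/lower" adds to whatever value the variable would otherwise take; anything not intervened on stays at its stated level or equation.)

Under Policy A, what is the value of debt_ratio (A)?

274

Policy A (P + 36):
  P = 34 + 36 = 70
  U = 52
  A = 82 + 2·70 + 52 = 274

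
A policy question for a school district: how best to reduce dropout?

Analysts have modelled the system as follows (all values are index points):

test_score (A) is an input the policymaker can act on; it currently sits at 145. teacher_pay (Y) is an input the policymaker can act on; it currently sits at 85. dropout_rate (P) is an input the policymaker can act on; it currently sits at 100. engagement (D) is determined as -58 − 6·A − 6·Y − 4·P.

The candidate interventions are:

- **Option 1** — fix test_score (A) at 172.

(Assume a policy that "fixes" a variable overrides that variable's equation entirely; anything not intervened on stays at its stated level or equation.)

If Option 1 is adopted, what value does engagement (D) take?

-2000

Option 1 (A := 172):
  A = 172
  Y = 85
  P = 100
  D = -58 − 6·172 − 6·85 − 4·100 = -2000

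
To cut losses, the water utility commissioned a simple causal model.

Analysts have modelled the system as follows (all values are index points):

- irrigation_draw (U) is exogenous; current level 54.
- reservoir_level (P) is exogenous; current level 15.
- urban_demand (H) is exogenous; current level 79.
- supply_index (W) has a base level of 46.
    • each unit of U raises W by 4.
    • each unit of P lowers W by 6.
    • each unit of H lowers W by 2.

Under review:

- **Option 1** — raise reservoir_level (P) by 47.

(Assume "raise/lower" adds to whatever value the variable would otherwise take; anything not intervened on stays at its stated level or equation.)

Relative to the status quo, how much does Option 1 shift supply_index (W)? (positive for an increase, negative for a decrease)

-282

Baseline:
  U = 54
  P = 15
  H = 79
  W = 46 + 4·54 − 6·15 − 2·79 = 14
Option 1 (P + 47):
  U = 54
  P = 15 + 47 = 62
  H = 79
  W = 46 + 4·54 − 6·62 − 2·79 = -268
Change in W: -268 − 14 = -282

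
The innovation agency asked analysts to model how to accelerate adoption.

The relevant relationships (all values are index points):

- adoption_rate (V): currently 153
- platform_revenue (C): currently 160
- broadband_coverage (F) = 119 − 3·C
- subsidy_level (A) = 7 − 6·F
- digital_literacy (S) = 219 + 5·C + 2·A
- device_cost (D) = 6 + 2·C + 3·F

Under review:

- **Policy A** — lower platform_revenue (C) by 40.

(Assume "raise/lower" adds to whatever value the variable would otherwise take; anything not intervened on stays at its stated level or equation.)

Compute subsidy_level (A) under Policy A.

Policy A (C − 40):
  C = 160 − 40 = 120
  F = 119 − 3·120 = -241
  A = 7 − 6·(-241) = 1453

1453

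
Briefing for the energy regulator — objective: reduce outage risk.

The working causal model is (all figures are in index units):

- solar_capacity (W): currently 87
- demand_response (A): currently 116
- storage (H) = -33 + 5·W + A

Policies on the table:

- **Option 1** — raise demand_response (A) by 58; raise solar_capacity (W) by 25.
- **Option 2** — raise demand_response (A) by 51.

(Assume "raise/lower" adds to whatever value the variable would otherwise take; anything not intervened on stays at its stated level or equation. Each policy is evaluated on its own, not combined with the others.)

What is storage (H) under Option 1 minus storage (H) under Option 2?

132

Option 1 (A + 58, W + 25):
  W = 87 + 25 = 112
  A = 116 + 58 = 174
  H = -33 + 5·112 + 174 = 701
Option 2 (A + 51):
  W = 87
  A = 116 + 51 = 167
  H = -33 + 5·87 + 167 = 569
H: 701 − 569 = 132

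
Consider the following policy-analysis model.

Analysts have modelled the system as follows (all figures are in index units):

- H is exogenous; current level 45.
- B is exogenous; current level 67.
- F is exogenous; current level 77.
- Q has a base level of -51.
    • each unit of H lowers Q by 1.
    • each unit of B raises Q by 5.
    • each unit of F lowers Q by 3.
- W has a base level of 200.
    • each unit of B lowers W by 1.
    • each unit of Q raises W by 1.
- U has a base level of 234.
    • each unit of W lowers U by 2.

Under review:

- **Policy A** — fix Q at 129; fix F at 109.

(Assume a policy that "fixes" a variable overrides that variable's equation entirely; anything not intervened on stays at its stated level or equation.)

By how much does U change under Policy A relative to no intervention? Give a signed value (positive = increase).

-242

Baseline:
  H = 45
  B = 67
  F = 77
  Q = -51 − 45 + 5·67 − 3·77 = 8
  W = 200 − 67 + 8 = 141
  U = 234 − 2·141 = -48
Policy A (Q := 129, F := 109):
  H = 45
  B = 67
  F = 109
  Q = 129
  W = 200 − 67 + 129 = 262
  U = 234 − 2·262 = -290
Change in U: -290 − (-48) = -242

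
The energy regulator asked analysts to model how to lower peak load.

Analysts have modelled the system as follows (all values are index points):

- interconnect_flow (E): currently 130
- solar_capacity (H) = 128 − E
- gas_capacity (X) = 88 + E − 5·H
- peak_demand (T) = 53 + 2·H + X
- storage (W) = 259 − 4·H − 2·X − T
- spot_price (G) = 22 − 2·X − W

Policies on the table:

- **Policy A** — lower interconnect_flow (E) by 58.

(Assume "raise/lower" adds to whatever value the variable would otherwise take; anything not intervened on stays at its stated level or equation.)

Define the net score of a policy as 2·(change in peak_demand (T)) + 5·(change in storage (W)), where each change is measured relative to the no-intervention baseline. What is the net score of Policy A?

Baseline:
  E = 130
  H = 128 − 130 = -2
  X = 88 + 130 − 5·(-2) = 228
  T = 53 + 2·(-2) + 228 = 277
  W = 259 − 4·(-2) − 2·228 − 277 = -466
Policy A (E − 58):
  E = 130 − 58 = 72
  H = 128 − 72 = 56
  X = 88 + 72 − 5·56 = -120
  T = 53 + 2·56 + (-120) = 45
  W = 259 − 4·56 − 2·(-120) − 45 = 230
ΔT = 45 − 277 = -232; ΔW = 230 − (-466) = 696
Score = 2·(-232) + 5·696 = 3016

3016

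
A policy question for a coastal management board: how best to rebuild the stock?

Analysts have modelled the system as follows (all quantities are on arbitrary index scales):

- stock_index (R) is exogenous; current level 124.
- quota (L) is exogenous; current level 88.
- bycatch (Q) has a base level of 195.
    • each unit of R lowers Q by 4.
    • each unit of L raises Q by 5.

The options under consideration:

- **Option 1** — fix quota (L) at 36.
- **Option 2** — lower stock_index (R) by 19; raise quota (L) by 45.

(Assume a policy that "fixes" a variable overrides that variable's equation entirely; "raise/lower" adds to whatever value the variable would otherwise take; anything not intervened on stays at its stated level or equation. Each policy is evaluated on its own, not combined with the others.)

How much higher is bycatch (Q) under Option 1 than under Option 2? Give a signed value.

-561

Option 1 (L := 36):
  R = 124
  L = 36
  Q = 195 − 4·124 + 5·36 = -121
Option 2 (R − 19, L + 45):
  R = 124 − 19 = 105
  L = 88 + 45 = 133
  Q = 195 − 4·105 + 5·133 = 440
Q: -121 − 440 = -561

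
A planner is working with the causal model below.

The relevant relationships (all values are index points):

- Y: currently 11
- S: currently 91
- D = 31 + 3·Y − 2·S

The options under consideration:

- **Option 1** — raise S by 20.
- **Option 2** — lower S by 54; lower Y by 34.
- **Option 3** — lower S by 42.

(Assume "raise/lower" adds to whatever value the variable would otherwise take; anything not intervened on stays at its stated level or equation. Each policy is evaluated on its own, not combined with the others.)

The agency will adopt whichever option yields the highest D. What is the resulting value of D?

-34

Option 1 (S + 20):
  Y = 11
  S = 91 + 20 = 111
  D = 31 + 3·11 − 2·111 = -158
Option 2 (S − 54, Y − 34):
  Y = 11 − 34 = -23
  S = 91 − 54 = 37
  D = 31 + 3·(-23) − 2·37 = -112
Option 3 (S − 42):
  Y = 11
  S = 91 − 42 = 49
  D = 31 + 3·11 − 2·49 = -34
Comparing — Option 1: D=-158, Option 2: D=-112, Option 3: D=-34. Highest is -34 (Option 3).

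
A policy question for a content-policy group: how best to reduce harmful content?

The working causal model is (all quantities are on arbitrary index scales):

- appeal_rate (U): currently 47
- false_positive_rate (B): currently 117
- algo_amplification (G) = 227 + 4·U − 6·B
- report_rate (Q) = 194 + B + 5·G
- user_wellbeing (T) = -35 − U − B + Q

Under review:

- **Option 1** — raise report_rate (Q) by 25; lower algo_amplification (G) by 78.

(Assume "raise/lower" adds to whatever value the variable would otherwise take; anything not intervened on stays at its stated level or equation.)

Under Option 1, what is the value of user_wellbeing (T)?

-1688

Option 1 (Q + 25, G − 78):
  U = 47
  B = 117
  G = 227 + 4·47 − 6·117 (−78 from intervention) = -365
  Q = 194 + 117 + 5·(-365) (+25 from intervention) = -1489
  T = -35 − 47 − 117 + (-1489) = -1688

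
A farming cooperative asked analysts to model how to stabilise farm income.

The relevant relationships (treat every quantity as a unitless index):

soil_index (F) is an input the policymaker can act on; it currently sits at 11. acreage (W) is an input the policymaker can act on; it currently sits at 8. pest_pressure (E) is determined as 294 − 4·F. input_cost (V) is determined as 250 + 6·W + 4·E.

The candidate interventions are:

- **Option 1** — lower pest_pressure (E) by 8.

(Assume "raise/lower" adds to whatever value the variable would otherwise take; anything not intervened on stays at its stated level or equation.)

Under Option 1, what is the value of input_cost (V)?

1266

Option 1 (E − 8):
  F = 11
  W = 8
  E = 294 − 4·11 (−8 from intervention) = 242
  V = 250 + 6·8 + 4·242 = 1266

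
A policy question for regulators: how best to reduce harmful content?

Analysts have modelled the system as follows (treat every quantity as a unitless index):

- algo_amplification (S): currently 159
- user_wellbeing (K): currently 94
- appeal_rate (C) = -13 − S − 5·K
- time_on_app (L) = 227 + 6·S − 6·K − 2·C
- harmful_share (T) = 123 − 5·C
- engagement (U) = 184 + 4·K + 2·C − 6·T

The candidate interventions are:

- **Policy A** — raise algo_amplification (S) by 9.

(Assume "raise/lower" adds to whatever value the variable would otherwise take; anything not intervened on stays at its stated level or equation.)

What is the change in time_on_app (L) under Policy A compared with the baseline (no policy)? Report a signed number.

72

Baseline:
  S = 159
  K = 94
  C = -13 − 159 − 5·94 = -642
  L = 227 + 6·159 − 6·94 − 2·(-642) = 1901
Policy A (S + 9):
  S = 159 + 9 = 168
  K = 94
  C = -13 − 168 − 5·94 = -651
  L = 227 + 6·168 − 6·94 − 2·(-651) = 1973
Change in L: 1973 − 1901 = 72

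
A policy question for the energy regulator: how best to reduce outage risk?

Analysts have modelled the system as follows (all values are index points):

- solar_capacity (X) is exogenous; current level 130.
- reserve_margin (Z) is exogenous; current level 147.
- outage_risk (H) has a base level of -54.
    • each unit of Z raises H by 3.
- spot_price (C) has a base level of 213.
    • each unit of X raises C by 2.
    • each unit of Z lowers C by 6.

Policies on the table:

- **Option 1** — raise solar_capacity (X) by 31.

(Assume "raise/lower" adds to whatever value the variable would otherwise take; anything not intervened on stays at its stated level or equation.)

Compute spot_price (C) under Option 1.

-347

Option 1 (X + 31):
  X = 130 + 31 = 161
  Z = 147
  C = 213 + 2·161 − 6·147 = -347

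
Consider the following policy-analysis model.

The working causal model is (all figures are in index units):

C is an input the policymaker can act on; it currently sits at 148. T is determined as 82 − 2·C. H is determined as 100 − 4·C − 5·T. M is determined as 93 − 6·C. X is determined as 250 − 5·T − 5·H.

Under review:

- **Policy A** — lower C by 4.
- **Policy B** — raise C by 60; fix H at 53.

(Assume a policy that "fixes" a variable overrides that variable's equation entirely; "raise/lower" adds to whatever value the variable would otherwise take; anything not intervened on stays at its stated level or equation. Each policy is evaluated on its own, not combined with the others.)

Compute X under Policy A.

Policy A (C − 4):
  C = 148 − 4 = 144
  T = 82 − 2·144 = -206
  H = 100 − 4·144 − 5·(-206) = 554
  X = 250 − 5·(-206) − 5·554 = -1490

-1490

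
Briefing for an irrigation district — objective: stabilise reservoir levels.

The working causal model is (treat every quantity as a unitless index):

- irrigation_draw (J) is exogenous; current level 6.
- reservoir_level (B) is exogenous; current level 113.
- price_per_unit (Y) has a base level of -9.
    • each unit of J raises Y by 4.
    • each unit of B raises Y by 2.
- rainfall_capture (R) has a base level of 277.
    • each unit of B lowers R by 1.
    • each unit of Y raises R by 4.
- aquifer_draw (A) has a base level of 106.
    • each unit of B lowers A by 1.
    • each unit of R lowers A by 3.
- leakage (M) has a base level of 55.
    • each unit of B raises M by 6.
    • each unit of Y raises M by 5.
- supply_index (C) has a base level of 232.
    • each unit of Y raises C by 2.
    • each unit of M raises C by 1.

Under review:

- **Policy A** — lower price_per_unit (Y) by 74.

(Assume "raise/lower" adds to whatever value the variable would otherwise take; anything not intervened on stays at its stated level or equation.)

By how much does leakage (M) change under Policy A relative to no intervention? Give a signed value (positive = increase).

-370

Baseline:
  J = 6
  B = 113
  Y = -9 + 4·6 + 2·113 = 241
  M = 55 + 6·113 + 5·241 = 1938
Policy A (Y − 74):
  J = 6
  B = 113
  Y = -9 + 4·6 + 2·113 (−74 from intervention) = 167
  M = 55 + 6·113 + 5·167 = 1568
Change in M: 1568 − 1938 = -370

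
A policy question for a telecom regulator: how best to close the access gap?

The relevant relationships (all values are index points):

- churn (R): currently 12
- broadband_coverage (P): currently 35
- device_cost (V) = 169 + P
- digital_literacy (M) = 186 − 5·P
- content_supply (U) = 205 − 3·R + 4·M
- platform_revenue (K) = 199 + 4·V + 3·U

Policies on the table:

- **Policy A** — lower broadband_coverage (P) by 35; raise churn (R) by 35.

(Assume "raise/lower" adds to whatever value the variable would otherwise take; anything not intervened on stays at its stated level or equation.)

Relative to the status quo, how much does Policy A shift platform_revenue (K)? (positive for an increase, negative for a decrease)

1645

Baseline:
  R = 12
  P = 35
  V = 169 + 35 = 204
  M = 186 − 5·35 = 11
  U = 205 − 3·12 + 4·11 = 213
  K = 199 + 4·204 + 3·213 = 1654
Policy A (P − 35, R + 35):
  R = 12 + 35 = 47
  P = 35 − 35 = 0
  V = 169 + 0 = 169
  M = 186 − 5·0 = 186
  U = 205 − 3·47 + 4·186 = 808
  K = 199 + 4·169 + 3·808 = 3299
Change in K: 3299 − 1654 = 1645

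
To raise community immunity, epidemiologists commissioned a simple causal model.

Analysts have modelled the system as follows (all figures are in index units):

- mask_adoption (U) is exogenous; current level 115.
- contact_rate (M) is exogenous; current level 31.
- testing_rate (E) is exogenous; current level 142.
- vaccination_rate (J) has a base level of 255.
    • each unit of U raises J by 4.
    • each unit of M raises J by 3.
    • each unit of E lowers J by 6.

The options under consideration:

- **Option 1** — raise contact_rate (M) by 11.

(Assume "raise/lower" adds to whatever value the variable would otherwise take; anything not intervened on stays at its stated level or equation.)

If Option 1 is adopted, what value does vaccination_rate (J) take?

-11

Option 1 (M + 11):
  U = 115
  M = 31 + 11 = 42
  E = 142
  J = 255 + 4·115 + 3·42 − 6·142 = -11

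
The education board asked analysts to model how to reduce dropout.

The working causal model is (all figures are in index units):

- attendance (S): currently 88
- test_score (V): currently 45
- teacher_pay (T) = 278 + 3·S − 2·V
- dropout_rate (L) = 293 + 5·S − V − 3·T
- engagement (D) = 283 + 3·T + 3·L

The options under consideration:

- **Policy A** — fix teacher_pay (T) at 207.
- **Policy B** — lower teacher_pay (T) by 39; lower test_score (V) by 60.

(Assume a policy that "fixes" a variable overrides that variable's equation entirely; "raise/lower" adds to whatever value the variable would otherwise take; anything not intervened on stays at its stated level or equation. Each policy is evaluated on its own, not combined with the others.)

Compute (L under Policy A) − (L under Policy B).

Policy A (T := 207):
  S = 88
  V = 45
  T = 207
  L = 293 + 5·88 − 45 − 3·207 = 67
Policy B (T − 39, V − 60):
  S = 88
  V = 45 − 60 = -15
  T = 278 + 3·88 − 2·(-15) (−39 from intervention) = 533
  L = 293 + 5·88 − (-15) − 3·533 = -851
L: 67 − (-851) = 918

918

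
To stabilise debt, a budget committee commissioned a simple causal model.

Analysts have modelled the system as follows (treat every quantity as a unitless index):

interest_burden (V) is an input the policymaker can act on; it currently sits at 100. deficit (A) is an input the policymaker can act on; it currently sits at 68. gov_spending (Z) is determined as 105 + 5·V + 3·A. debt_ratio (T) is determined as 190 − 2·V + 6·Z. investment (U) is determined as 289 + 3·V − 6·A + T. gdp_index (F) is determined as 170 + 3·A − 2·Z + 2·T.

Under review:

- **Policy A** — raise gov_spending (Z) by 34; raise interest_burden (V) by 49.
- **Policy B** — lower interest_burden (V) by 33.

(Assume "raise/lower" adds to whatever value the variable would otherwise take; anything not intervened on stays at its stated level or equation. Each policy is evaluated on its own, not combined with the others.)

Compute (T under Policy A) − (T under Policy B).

2500

Policy A (Z + 34, V + 49):
  V = 100 + 49 = 149
  A = 68
  Z = 105 + 5·149 + 3·68 (+34 from intervention) = 1088
  T = 190 − 2·149 + 6·1088 = 6420
Policy B (V − 33):
  V = 100 − 33 = 67
  A = 68
  Z = 105 + 5·67 + 3·68 = 644
  T = 190 − 2·67 + 6·644 = 3920
T: 6420 − 3920 = 2500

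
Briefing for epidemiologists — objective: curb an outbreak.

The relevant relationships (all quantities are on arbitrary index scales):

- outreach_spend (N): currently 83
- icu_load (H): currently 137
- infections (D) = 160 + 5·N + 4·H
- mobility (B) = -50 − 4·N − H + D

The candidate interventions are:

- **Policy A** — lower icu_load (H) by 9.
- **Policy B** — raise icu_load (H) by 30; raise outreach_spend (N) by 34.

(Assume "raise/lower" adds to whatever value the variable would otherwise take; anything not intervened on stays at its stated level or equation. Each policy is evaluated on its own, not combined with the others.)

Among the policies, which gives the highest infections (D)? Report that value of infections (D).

1413

Policy A (H − 9):
  N = 83
  H = 137 − 9 = 128
  D = 160 + 5·83 + 4·128 = 1087
Policy B (H + 30, N + 34):
  N = 83 + 34 = 117
  H = 137 + 30 = 167
  D = 160 + 5·117 + 4·167 = 1413
Comparing — Policy A: D=1087, Policy B: D=1413. Highest is 1413 (Policy B).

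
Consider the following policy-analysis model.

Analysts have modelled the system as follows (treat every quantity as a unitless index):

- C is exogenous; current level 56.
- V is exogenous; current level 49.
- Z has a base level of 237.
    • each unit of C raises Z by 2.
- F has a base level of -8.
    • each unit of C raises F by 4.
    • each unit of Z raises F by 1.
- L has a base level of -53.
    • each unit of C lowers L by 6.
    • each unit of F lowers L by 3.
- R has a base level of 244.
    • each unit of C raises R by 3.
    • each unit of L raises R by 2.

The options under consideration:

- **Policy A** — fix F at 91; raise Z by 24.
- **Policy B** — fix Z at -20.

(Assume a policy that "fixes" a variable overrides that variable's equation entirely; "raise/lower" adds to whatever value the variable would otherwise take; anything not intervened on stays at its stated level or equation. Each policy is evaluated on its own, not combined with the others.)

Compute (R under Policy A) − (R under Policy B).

Policy A (F := 91, Z + 24):
  C = 56
  Z = 237 + 2·56 (+24 from intervention) = 373
  F = 91
  L = -53 − 6·56 − 3·91 = -662
  R = 244 + 3·56 + 2·(-662) = -912
Policy B (Z := -20):
  C = 56
  Z = -20
  F = -8 + 4·56 + (-20) = 196
  L = -53 − 6·56 − 3·196 = -977
  R = 244 + 3·56 + 2·(-977) = -1542
R: -912 − (-1542) = 630

630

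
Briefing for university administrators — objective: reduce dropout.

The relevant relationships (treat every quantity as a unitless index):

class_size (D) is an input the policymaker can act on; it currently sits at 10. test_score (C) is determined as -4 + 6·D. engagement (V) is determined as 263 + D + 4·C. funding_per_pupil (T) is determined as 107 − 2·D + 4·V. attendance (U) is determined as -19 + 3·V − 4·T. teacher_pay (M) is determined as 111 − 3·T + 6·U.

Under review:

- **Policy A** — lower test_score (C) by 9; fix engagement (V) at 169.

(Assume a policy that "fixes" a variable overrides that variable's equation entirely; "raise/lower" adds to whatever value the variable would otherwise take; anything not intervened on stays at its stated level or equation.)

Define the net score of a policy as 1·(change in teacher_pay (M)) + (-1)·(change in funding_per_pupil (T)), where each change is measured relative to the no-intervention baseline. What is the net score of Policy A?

Baseline:
  D = 10
  C = -4 + 6·10 = 56
  V = 263 + 10 + 4·56 = 497
  T = 107 − 2·10 + 4·497 = 2075
  U = -19 + 3·497 − 4·2075 = -6828
  M = 111 − 3·2075 + 6·(-6828) = -47082
Policy A (C − 9, V := 169):
  D = 10
  C = -4 + 6·10 (−9 from intervention) = 47
  V = 169
  T = 107 − 2·10 + 4·169 = 763
  U = -19 + 3·169 − 4·763 = -2564
  M = 111 − 3·763 + 6·(-2564) = -17562
ΔM = -17562 − (-47082) = 29520; ΔT = 763 − 2075 = -1312
Score = 1·29520 + (-1)·(-1312) = 30832

30832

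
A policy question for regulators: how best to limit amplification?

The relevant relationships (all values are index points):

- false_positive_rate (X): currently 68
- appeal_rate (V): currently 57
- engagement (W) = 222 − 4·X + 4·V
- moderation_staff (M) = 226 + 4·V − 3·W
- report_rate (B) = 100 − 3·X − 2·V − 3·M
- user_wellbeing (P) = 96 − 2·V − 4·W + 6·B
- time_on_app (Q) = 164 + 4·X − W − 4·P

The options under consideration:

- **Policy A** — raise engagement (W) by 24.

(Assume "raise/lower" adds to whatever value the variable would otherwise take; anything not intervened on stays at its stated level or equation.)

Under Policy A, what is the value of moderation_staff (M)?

Policy A (W + 24):
  X = 68
  V = 57
  W = 222 − 4·68 + 4·57 (+24 from intervention) = 202
  M = 226 + 4·57 − 3·202 = -152

-152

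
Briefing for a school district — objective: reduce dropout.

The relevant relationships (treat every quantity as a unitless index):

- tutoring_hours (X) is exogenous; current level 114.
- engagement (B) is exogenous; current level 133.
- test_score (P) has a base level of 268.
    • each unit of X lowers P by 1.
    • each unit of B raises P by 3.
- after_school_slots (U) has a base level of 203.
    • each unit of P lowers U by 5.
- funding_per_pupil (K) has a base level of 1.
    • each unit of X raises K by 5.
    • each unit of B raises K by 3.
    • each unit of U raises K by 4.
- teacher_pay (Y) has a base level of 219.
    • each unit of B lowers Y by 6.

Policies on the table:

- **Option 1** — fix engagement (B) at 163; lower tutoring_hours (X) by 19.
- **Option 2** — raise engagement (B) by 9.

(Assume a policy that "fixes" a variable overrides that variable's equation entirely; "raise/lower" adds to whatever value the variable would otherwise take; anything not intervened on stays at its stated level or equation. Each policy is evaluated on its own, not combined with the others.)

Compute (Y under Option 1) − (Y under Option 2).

-126

Option 1 (B := 163, X − 19):
  B = 163
  Y = 219 − 6·163 = -759
Option 2 (B + 9):
  B = 133 + 9 = 142
  Y = 219 − 6·142 = -633
Y: -759 − (-633) = -126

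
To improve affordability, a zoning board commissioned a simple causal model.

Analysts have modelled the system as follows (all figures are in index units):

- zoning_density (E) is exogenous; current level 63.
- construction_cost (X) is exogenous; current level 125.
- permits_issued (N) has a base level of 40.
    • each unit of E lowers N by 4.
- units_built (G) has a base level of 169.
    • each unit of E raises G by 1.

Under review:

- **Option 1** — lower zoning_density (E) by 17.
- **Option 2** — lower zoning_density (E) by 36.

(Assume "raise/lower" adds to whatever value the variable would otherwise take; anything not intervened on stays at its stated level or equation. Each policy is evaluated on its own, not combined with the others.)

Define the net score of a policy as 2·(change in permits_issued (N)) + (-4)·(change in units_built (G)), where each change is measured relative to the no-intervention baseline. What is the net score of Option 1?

Baseline:
  E = 63
  N = 40 − 4·63 = -212
  G = 169 + 63 = 232
Option 1 (E − 17):
  E = 63 − 17 = 46
  N = 40 − 4·46 = -144
  G = 169 + 46 = 215
ΔN = -144 − (-212) = 68; ΔG = 215 − 232 = -17
Score = 2·68 + (-4)·(-17) = 204

204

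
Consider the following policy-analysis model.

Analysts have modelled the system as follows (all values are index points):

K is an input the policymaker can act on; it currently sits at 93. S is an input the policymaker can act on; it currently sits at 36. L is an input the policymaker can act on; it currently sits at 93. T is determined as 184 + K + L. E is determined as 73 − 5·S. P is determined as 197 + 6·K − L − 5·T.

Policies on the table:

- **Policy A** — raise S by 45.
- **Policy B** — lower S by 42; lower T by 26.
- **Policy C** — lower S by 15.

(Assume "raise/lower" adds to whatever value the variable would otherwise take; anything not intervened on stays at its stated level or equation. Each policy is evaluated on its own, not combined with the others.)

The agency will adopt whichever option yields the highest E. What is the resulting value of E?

103

Policy A (S + 45):
  S = 36 + 45 = 81
  E = 73 − 5·81 = -332
Policy B (S − 42, T − 26):
  S = 36 − 42 = -6
  E = 73 − 5·(-6) = 103
Policy C (S − 15):
  S = 36 − 15 = 21
  E = 73 − 5·21 = -32
Comparing — Policy A: E=-332, Policy B: E=103, Policy C: E=-32. Highest is 103 (Policy B).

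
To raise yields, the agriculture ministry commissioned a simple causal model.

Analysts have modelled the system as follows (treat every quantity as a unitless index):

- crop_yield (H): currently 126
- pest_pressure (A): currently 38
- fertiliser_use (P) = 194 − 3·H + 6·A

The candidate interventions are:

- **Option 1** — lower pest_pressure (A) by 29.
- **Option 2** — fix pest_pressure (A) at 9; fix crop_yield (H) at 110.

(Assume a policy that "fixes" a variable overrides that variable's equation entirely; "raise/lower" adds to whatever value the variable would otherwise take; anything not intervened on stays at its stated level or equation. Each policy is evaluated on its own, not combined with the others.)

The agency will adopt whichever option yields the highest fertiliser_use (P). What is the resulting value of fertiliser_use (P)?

-82

Option 1 (A − 29):
  H = 126
  A = 38 − 29 = 9
  P = 194 − 3·126 + 6·9 = -130
Option 2 (A := 9, H := 110):
  H = 110
  A = 9
  P = 194 − 3·110 + 6·9 = -82
Comparing — Option 1: P=-130, Option 2: P=-82. Highest is -82 (Option 2).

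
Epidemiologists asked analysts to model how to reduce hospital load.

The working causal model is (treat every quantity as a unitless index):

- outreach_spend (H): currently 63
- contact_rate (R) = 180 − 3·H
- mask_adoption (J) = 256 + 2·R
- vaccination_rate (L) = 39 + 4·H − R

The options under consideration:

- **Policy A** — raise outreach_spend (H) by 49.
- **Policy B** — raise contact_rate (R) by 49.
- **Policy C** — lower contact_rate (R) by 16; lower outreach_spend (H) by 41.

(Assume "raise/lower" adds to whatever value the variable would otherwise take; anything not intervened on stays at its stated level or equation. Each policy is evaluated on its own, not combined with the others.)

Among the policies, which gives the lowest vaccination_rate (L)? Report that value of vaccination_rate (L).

29

Policy A (H + 49):
  H = 63 + 49 = 112
  R = 180 − 3·112 = -156
  L = 39 + 4·112 − (-156) = 643
Policy B (R + 49):
  H = 63
  R = 180 − 3·63 (+49 from intervention) = 40
  L = 39 + 4·63 − 40 = 251
Policy C (R − 16, H − 41):
  H = 63 − 41 = 22
  R = 180 − 3·22 (−16 from intervention) = 98
  L = 39 + 4·22 − 98 = 29
Comparing — Policy A: L=643, Policy B: L=251, Policy C: L=29. Lowest is 29 (Policy C).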